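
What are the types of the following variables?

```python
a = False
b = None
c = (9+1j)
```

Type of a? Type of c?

a is assigned the constant False, which has type bool; c is assigned (9+1j), an int plus an imaginary literal (j suffix), which evaluates to complex

bool, complex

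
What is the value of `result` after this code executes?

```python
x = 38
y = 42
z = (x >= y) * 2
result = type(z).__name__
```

x is int; y is int; z is int; result = 'int'

'int'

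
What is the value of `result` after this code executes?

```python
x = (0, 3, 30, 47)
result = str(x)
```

x = (0, 3, 30, 47); result = '(0, 3, 30, 47)'

'(0, 3, 30, 47)'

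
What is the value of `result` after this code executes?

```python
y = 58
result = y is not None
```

y = 58; result = True

True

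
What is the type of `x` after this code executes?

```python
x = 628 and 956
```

'and' with truthy values returns last operand (int)

int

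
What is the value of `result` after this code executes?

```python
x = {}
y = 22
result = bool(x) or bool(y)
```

x = {}; y = 22; result = True

True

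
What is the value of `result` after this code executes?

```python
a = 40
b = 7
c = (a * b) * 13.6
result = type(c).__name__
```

a is int; b is int; c is float; result = 'float'

'float'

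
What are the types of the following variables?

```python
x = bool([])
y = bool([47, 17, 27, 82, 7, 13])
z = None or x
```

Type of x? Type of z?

bool() returns bool; None or bool returns the bool

bool, bool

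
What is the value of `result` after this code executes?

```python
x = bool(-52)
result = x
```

x = True; result = True

True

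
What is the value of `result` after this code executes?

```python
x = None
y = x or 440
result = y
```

x = None; y = 440; result = 440

440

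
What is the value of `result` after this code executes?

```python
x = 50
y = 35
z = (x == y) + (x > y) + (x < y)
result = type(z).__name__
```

x is int; y is int; z is int; result = 'int'

'int'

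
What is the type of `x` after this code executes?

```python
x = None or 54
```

'or' with None returns the other truthy value

int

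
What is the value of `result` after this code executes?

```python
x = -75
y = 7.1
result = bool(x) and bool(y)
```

x = -75; y = 7.1; result = True

True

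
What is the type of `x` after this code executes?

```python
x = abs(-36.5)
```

abs() of float returns float

float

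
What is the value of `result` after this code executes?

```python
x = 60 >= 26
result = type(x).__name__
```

x is bool; result = 'bool'

'bool'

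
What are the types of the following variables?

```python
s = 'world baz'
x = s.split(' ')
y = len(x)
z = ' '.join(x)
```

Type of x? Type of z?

str.split() returns list; str.join() returns str

list, str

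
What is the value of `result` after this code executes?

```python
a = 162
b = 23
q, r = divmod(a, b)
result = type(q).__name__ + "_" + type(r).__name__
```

a is int; b is int; q is int; r is int; result = 'int_int'

'int_int'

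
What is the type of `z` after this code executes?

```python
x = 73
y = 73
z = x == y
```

Equality comparison returns bool

bool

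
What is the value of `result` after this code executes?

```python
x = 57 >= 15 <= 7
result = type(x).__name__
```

x is bool; result = 'bool'

'bool'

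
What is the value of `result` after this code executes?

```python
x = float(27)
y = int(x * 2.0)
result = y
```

x = 27.0; y = 54; result = 54

54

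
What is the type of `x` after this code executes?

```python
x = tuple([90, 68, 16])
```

tuple() constructor returns tuple

tuple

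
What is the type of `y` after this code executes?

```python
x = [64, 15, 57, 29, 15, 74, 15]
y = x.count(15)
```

list.count() returns int

int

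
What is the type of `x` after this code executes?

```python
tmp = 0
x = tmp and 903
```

'and' returns first falsy value (0 is int)

int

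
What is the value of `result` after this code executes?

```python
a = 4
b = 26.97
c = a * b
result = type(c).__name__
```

a is int; b is float; c is float; result = 'float'

'float'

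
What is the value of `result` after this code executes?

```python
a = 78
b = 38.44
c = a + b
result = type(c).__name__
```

a is int; b is float; c is float; result = 'float'

'float'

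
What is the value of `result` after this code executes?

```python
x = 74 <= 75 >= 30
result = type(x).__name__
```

x is bool; result = 'bool'

'bool'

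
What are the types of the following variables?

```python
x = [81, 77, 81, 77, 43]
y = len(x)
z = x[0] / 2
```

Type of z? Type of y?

int / int = float; len() returns int

float, int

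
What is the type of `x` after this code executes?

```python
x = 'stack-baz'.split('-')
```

str.split() returns list

list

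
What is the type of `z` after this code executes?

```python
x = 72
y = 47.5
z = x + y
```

int + float = float

float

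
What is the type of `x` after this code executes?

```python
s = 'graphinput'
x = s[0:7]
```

Slicing a str returns str

str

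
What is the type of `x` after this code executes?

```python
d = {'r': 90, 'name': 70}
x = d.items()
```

dict.items() returns dict_items view

dict_items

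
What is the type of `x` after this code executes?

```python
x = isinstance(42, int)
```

isinstance() returns bool

bool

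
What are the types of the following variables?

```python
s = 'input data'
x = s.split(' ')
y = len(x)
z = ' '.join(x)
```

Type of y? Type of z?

len() returns int; str.join() returns str

int, str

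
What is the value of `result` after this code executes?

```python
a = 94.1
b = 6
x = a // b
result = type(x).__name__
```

a is float; b is int; x is float; result = 'float'

'float'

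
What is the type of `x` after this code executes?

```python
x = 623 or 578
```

'or' returns first truthy value (int)

int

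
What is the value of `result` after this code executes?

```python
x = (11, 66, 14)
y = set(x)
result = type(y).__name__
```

x is tuple; y is set; result = 'set'

'set'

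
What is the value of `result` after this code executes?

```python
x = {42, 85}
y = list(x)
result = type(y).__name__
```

x is set; y is list; result = 'list'

'list'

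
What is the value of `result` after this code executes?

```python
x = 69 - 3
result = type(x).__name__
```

x is int; result = 'int'

'int'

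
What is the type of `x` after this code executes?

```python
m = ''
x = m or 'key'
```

'or' returns first truthy value (str)

str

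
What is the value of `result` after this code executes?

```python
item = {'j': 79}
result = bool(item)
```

item = {'j': 79}; result = True

True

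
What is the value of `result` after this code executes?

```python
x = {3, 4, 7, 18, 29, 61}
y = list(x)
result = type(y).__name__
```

x is set; y is list; result = 'list'

'list'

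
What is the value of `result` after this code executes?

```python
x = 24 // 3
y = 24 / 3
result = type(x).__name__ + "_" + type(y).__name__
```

x is int; y is float; result = 'int_float'

'int_float'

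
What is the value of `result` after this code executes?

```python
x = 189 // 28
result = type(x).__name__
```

x is int; result = 'int'

'int'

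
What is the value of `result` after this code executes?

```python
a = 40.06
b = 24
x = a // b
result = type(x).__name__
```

a is float; b is int; x is float; result = 'float'

'float'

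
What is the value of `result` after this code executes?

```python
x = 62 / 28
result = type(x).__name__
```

x is float; result = 'float'

'float'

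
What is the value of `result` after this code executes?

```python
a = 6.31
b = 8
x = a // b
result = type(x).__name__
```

a is float; b is int; x is float; result = 'float'

'float'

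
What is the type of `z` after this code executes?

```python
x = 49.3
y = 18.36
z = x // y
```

float // float = float

float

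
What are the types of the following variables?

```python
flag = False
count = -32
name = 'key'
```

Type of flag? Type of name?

flag is assigned the constant False, which has type bool; name is assigned a quoted string literal, so it is a str

bool, str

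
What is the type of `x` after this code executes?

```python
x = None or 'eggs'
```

'or' with None returns the other truthy value (str)

str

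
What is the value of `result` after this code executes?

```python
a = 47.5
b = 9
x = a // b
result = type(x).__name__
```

a is float; b is int; x is float; result = 'float'

'float'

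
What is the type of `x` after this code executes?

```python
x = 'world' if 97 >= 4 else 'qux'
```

Both branches of conditional are str

str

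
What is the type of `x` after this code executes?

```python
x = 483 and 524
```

'and' with truthy values returns last operand (int)

int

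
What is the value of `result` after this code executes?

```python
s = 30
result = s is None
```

s = 30; result = False

False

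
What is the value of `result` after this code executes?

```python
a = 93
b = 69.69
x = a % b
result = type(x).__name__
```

a is int; b is float; x is float; result = 'float'

'float'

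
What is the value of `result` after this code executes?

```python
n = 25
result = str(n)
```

n = 25; result = '25'

'25'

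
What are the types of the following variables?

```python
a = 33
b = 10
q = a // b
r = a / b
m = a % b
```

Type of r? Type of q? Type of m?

/ returns float; // returns int; % of ints returns int

float, int, int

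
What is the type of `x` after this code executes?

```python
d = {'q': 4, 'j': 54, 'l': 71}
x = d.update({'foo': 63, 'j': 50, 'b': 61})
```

dict.update() returns None

NoneType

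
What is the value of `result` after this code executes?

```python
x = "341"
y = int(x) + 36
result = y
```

x = '341'; y = 377; result = 377

377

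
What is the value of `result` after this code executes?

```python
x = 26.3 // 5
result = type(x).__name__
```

x is float; result = 'float'

'float'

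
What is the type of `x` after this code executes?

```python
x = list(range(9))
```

list(range()) returns list

list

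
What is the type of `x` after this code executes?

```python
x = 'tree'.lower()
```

str.lower() returns str

str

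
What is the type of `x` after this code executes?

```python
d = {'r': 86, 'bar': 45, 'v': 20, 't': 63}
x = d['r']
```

Accessing dict[str, int] with str key returns int

int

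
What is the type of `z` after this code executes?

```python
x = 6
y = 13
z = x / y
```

int / int = float

float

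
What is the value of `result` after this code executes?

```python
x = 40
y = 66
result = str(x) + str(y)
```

x = 40; y = 66; result = '4066'

'4066'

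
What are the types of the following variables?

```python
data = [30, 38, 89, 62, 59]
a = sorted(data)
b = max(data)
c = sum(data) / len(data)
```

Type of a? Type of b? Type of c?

sorted() returns list; max of ints returns int; int / int = float

list, int, float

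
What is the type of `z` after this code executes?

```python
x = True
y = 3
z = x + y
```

bool + int = int (bool is subclass of int)

int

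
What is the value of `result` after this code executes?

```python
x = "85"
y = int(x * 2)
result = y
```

x = '85'; y = 8585; result = 8585

8585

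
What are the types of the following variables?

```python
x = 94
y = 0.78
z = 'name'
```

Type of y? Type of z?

y is assigned a number with a decimal point, so it is a float; z is assigned a quoted string literal, so it is a str

float, str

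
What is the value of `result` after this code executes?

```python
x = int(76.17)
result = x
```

x = 76; result = 76

76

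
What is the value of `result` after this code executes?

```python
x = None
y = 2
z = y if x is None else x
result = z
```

x = None; y = 2; z = 2; result = 2

2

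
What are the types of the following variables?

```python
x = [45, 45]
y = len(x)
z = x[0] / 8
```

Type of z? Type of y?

int / int = float; len() returns int

float, int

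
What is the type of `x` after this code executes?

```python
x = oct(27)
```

oct() returns str representation

str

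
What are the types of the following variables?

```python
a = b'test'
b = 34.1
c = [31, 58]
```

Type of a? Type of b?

a is assigned a bytes literal (b'...' prefix); b is assigned a number with a decimal point, so it is a float

bytes, float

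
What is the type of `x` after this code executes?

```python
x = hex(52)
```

hex() returns str representation

str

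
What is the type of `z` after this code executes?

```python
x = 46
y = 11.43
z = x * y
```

int * float = float

float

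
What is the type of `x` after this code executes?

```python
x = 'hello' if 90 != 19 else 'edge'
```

Both branches of conditional are str

str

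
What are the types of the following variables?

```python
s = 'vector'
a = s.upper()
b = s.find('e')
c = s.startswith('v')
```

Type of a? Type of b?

upper() returns str; find() returns int

str, int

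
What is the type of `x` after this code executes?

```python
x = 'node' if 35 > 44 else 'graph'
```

Both branches of conditional are str

str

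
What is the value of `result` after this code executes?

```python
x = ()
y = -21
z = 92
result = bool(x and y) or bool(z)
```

x = (); y = -21; z = 92; result = True

True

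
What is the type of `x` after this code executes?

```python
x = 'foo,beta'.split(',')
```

str.split() returns list

list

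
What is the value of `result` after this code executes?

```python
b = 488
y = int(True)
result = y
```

b = 488; y = 1; result = 1

1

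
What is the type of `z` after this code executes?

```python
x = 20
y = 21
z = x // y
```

int // int = int

int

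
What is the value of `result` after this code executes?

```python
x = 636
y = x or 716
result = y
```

x = 636; y = 636; result = 636

636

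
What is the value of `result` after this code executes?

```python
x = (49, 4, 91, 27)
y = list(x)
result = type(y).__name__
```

x is tuple; y is list; result = 'list'

'list'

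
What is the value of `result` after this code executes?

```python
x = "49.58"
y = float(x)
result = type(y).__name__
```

x is str; y is float; result = 'float'

'float'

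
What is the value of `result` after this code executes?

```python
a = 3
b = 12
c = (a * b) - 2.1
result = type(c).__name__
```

a is int; b is int; c is float; result = 'float'

'float'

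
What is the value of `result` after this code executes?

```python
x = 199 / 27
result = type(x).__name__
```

x is float; result = 'float'

'float'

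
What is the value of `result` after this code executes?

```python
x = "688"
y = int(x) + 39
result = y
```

x = '688'; y = 727; result = 727

727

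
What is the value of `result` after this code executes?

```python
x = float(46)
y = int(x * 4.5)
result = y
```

x = 46.0; y = 207; result = 207

207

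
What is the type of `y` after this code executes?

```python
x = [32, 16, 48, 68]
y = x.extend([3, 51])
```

list.extend() returns None

NoneType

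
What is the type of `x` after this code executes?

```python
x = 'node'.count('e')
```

str.count() returns int

int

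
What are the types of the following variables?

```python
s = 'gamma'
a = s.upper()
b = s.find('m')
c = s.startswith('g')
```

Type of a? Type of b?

upper() returns str; find() returns int

str, int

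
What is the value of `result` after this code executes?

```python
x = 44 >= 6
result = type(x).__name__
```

x is bool; result = 'bool'

'bool'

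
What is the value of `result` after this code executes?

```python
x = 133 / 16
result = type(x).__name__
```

x is float; result = 'float'

'float'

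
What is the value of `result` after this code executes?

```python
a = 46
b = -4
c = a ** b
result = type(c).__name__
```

a is int; b is int; c is float; result = 'float'

'float'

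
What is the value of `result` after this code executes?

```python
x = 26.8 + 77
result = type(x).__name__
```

x is float; result = 'float'

'float'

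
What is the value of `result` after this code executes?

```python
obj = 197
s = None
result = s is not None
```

obj = 197; s = None; result = False

False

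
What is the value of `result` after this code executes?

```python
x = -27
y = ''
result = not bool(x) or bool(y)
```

x = -27; y = ''; result = False

False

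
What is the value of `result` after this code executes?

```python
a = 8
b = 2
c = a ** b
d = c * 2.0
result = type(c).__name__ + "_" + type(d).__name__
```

a is int; b is int; c is int; d is float; result = 'int_float'

'int_float'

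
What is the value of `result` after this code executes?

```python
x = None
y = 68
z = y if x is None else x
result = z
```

x = None; y = 68; z = 68; result = 68

68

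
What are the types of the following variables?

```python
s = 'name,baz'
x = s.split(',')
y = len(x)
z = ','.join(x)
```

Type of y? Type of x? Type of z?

len() returns int; str.split() returns list; str.join() returns str

int, list, str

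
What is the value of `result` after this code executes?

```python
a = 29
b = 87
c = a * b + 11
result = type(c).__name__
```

a is int; b is int; c is int; result = 'int'

'int'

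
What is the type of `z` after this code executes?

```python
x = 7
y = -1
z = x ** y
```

int ** negative = float

float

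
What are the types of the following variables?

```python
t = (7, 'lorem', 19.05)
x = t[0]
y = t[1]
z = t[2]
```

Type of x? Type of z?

tuple[0] is int; tuple[2] is float

int, float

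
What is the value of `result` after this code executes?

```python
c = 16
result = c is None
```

c = 16; result = False

False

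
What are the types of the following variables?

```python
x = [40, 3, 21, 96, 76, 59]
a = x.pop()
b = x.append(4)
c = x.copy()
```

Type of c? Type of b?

copy() returns list; append() returns None

list, NoneType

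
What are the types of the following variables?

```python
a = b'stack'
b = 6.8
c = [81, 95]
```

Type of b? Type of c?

b is assigned a number with a decimal point, so it is a float; c is assigned a list literal (square brackets)

float, list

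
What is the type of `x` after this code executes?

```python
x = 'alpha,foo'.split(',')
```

str.split() returns list

list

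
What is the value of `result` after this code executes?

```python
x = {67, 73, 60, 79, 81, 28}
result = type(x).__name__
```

x is set; result = 'set'

'set'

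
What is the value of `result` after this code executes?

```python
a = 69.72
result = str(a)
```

a = 69.72; result = '69.72'

'69.72'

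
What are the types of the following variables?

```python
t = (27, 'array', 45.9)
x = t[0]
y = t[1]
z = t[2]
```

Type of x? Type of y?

tuple[0] is int; tuple[1] is str

int, str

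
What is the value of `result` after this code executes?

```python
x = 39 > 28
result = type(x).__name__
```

x is bool; result = 'bool'

'bool'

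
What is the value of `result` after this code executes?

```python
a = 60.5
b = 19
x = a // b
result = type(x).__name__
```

a is float; b is int; x is float; result = 'float'

'float'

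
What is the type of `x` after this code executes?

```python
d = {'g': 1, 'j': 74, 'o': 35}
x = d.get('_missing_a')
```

dict.get() returns None when key not found

NoneType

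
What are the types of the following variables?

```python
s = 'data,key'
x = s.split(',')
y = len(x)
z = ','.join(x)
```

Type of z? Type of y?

str.join() returns str; len() returns int

str, int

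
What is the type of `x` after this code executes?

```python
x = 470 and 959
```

'and' with truthy values returns last operand (int)

int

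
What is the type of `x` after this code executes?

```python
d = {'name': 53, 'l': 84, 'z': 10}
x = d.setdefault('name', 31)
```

dict.setdefault() returns the (existing or default) value

int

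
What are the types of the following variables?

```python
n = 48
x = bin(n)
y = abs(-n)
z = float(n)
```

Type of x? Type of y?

bin() returns str; abs() of int returns int

str, int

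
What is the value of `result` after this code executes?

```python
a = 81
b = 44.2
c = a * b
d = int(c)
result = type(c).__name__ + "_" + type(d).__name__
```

a is int; b is float; c is float; d is int; result = 'float_int'

'float_int'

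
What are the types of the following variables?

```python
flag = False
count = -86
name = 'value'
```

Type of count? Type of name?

count is assigned a bare integer (no decimal point), so it is an int; name is assigned a quoted string literal, so it is a str

int, str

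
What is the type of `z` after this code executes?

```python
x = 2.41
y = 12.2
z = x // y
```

float // float = float

float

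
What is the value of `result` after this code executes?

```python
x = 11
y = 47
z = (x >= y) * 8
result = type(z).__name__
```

x is int; y is int; z is int; result = 'int'

'int'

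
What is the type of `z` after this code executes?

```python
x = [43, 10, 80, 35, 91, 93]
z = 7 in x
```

'in' operator returns bool

bool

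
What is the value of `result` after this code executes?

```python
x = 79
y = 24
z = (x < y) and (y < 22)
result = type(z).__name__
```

x is int; y is int; z is bool; result = 'bool'

'bool'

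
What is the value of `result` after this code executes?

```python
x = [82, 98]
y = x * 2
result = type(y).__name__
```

x is list; y is list; result = 'list'

'list'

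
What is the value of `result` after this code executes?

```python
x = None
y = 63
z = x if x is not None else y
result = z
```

x = None; y = 63; z = 63; result = 63

63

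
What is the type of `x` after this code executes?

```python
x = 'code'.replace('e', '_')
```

str.replace() returns str

str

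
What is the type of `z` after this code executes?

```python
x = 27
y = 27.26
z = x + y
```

int + float = float

float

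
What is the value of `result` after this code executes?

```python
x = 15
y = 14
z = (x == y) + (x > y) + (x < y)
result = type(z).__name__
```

x is int; y is int; z is int; result = 'int'

'int'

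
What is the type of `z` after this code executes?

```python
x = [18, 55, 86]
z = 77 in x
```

'in' operator returns bool

bool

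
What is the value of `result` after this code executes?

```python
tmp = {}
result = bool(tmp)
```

tmp = {}; result = False

False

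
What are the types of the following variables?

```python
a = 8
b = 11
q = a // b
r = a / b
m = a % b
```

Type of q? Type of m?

// returns int; % of ints returns int

int, int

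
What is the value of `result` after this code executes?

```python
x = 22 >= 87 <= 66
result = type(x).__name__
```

x is bool; result = 'bool'

'bool'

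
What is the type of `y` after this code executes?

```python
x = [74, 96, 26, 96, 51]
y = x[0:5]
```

Slicing a list returns a list

list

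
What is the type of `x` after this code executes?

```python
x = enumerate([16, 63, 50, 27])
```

enumerate() returns an enumerate object

enumerate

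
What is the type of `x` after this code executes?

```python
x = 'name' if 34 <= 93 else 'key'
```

Both branches of conditional are str

str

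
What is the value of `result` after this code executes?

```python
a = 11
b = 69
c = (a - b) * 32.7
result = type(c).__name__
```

a is int; b is int; c is float; result = 'float'

'float'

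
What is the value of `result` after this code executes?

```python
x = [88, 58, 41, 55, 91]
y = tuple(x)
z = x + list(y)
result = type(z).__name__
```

x is list; y is tuple; z is list; result = 'list'

'list'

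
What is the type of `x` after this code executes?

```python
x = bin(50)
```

bin() returns str representation

str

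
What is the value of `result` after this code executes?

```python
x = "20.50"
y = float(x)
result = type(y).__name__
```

x is str; y is float; result = 'float'

'float'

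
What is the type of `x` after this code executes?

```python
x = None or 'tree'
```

'or' with None returns the other truthy value (str)

str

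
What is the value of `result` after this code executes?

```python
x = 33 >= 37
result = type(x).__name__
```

x is bool; result = 'bool'

'bool'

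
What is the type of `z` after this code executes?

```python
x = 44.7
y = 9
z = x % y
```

float % int = float

float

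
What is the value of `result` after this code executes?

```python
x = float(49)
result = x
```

x = 49.0; result = 49.0

49.0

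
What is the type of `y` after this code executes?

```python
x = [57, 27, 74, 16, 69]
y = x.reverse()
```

list.reverse() returns None

NoneType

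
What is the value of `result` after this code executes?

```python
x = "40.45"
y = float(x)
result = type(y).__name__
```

x is str; y is float; result = 'float'

'float'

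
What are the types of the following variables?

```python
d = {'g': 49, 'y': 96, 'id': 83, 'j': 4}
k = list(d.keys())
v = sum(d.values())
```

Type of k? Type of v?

list() converts to list; sum of ints is int

list, int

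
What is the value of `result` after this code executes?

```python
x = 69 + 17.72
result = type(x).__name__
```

x is float; result = 'float'

'float'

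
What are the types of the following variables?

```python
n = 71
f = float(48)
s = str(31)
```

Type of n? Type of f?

n is assigned a bare integer (no decimal point), so it is an int; f is assigned the result of calling float(), which returns a float

int, float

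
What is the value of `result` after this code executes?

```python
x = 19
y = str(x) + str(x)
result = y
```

x = 19; y = '1919'; result = '1919'

'1919'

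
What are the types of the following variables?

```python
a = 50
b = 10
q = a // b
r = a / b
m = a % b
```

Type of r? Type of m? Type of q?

/ returns float; % of ints returns int; // returns int

float, int, int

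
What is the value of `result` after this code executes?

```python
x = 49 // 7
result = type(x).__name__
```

x is int; result = 'int'

'int'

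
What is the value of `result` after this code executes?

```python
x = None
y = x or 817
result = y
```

x = None; y = 817; result = 817

817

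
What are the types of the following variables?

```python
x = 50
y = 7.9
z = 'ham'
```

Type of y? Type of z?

y is assigned a number with a decimal point, so it is a float; z is assigned a quoted string literal, so it is a str

float, str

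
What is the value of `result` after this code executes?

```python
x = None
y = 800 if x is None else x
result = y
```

x = None; y = 800; result = 800

800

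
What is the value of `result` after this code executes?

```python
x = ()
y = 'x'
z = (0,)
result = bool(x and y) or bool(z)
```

x = (); y = 'x'; z = (0,); result = True

True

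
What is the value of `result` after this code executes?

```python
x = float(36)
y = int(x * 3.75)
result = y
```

x = 36.0; y = 135; result = 135

135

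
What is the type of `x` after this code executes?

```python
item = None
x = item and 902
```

'and' returns first falsy value (None)

NoneType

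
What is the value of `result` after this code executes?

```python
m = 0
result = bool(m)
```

m = 0; result = False

False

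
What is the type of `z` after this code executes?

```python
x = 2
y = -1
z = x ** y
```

int ** negative = float

float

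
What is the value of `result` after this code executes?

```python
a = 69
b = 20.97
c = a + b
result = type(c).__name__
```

a is int; b is float; c is float; result = 'float'

'float'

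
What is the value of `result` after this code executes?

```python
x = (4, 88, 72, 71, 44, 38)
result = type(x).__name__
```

x is tuple; result = 'tuple'

'tuple'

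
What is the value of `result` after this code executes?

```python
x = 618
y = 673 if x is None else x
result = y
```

x = 618; y = 618; result = 618

618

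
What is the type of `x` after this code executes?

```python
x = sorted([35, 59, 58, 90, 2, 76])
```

sorted() always returns list

list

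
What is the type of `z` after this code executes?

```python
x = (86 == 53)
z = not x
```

'not' returns bool

bool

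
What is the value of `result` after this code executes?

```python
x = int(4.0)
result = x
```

x = 4; result = 4

4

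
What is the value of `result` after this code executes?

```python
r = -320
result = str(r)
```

r = -320; result = '-320'

'-320'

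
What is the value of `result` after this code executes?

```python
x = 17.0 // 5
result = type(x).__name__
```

x is float; result = 'float'

'float'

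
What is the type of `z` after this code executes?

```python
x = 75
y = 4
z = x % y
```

int % int = int

int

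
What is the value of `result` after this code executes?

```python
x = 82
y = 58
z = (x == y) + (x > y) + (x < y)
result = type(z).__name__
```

x is int; y is int; z is int; result = 'int'

'int'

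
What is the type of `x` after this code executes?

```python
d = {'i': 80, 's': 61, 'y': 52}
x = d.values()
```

.values() returns dict_values view

dict_values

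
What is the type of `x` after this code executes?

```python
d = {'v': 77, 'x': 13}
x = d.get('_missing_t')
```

dict.get() returns None when key not found

NoneType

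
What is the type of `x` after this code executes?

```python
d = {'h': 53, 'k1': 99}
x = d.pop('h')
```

dict.pop() returns the value

int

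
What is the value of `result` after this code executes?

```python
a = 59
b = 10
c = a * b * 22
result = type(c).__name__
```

a is int; b is int; c is int; result = 'int'

'int'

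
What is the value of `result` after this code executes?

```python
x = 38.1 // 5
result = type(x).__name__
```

x is float; result = 'float'

'float'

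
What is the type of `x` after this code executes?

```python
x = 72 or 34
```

'or' returns first truthy value (int)

int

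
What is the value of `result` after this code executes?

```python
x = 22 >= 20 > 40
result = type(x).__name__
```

x is bool; result = 'bool'

'bool'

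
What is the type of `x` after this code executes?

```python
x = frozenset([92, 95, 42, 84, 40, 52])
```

frozenset() returns frozenset

frozenset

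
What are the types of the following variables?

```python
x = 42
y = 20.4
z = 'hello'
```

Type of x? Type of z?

x is assigned a bare integer (no decimal point), so it is an int; z is assigned a quoted string literal, so it is a str

int, str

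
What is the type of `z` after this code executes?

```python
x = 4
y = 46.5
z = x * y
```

int * float = float

float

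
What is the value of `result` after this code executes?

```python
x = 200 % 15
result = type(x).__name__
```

x is int; result = 'int'

'int'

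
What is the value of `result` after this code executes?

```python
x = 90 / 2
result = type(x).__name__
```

x is float; result = 'float'

'float'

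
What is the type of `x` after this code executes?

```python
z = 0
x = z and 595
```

'and' returns first falsy value (0 is int)

int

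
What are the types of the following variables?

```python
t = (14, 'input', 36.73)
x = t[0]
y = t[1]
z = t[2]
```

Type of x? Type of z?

tuple[0] is int; tuple[2] is float

int, float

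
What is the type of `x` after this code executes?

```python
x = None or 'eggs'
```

'or' with None returns the other truthy value (str)

str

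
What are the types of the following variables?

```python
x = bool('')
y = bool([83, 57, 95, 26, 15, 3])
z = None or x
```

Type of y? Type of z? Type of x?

bool() returns bool; None or bool returns the bool; bool() returns bool

bool, bool, bool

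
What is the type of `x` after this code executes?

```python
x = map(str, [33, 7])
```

map() returns a map object

map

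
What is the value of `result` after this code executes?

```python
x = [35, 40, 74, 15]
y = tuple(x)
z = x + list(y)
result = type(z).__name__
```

x is list; y is tuple; z is list; result = 'list'

'list'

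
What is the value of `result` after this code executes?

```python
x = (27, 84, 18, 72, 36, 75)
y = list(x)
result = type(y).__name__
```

x is tuple; y is list; result = 'list'

'list'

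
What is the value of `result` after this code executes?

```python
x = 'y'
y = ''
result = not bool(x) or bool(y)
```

x = 'y'; y = ''; result = False

False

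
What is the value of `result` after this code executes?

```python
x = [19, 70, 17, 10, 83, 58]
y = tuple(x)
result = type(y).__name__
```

x is list; y is tuple; result = 'tuple'

'tuple'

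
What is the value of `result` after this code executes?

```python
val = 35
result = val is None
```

val = 35; result = False

False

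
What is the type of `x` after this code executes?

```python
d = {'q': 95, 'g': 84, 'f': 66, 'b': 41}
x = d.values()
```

.values() returns dict_values view

dict_values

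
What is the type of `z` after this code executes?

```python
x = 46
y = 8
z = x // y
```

int // int = int

int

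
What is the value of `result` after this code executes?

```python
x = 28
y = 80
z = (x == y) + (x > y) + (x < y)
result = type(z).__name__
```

x is int; y is int; z is int; result = 'int'

'int'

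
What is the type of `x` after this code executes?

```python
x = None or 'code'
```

'or' with None returns the other truthy value (str)

str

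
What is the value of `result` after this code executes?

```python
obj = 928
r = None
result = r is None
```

obj = 928; r = None; result = True

True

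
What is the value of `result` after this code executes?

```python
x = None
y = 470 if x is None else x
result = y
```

x = None; y = 470; result = 470

470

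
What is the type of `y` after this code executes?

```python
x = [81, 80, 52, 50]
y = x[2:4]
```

Slicing a list returns a list

list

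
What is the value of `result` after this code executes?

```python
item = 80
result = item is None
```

item = 80; result = False

False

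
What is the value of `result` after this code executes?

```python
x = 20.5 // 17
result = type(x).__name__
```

x is float; result = 'float'

'float'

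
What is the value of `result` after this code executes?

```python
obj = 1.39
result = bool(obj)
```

obj = 1.39; result = True

True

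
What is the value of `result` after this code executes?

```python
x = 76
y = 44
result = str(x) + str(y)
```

x = 76; y = 44; result = '7644'

'7644'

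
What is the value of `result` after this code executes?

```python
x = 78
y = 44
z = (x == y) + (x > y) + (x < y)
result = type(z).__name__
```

x is int; y is int; z is int; result = 'int'

'int'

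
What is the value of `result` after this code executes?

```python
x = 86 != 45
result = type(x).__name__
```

x is bool; result = 'bool'

'bool'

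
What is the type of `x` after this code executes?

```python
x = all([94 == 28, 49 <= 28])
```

all() returns bool

bool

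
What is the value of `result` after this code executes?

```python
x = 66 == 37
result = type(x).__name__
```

x is bool; result = 'bool'

'bool'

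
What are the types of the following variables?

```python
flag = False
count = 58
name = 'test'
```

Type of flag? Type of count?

flag is assigned the constant False, which has type bool; count is assigned a bare integer (no decimal point), so it is an int

bool, int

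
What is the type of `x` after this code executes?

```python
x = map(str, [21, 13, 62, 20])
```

map() returns a map object

map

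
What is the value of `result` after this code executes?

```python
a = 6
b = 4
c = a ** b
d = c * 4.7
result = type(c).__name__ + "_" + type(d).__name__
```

a is int; b is int; c is int; d is float; result = 'int_float'

'int_float'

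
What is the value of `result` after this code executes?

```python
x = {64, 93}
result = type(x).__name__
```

x is set; result = 'set'

'set'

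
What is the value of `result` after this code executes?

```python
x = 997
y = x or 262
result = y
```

x = 997; y = 997; result = 997

997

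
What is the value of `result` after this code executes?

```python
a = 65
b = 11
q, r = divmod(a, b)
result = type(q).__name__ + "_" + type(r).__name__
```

a is int; b is int; q is int; r is int; result = 'int_int'

'int_int'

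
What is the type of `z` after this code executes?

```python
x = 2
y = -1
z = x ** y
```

int ** negative = float

float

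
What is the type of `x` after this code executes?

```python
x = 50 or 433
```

'or' returns first truthy value (int)

int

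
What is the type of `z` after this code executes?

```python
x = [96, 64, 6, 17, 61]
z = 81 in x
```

'in' operator returns bool

bool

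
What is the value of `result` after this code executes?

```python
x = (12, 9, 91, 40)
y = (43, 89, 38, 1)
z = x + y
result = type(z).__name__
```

x is tuple; y is tuple; z is tuple; result = 'tuple'

'tuple'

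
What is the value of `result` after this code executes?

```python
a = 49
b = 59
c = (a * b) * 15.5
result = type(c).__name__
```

a is int; b is int; c is float; result = 'float'

'float'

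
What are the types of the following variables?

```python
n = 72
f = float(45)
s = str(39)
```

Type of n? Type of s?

n is assigned a bare integer (no decimal point), so it is an int; s is assigned the result of calling str(), which returns a str

int, str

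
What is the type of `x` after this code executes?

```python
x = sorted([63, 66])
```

sorted() always returns list

list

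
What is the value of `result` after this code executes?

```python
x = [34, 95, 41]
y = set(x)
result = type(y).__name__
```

x is list; y is set; result = 'set'

'set'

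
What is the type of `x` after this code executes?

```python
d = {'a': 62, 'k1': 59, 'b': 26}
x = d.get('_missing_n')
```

dict.get() returns None when key not found

NoneType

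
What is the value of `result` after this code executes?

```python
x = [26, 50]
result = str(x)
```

x = [26, 50]; result = '[26, 50]'

'[26, 50]'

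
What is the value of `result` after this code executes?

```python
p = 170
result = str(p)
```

p = 170; result = '170'

'170'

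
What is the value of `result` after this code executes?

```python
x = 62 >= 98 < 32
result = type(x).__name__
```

x is bool; result = 'bool'

'bool'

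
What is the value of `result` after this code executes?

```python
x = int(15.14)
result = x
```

x = 15; result = 15

15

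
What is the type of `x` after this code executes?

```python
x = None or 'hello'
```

'or' with None returns the other truthy value (str)

str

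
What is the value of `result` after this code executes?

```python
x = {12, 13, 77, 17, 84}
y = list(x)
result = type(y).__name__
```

x is set; y is list; result = 'list'

'list'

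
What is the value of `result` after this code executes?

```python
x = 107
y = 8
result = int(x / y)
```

x = 107; y = 8; result = 13

13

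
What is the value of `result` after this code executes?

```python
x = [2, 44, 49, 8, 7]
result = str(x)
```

x = [2, 44, 49, 8, 7]; result = '[2, 44, 49, 8, 7]'

'[2, 44, 49, 8, 7]'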